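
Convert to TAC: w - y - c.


Break into single-operator statements:
t1 = w - y
t2 = t1 - c


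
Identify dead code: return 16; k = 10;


statement follows a return and is unreachable
Dead: 'k = 10'


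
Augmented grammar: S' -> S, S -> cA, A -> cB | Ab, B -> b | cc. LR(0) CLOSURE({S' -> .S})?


Start: S' -> .S
For each item with dot before a nonterminal B, add B -> .γ for every B-production
Closure: [S' -> .S, S -> .cA]


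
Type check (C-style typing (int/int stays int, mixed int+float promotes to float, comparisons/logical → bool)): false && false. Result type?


Operand types: bool && bool
Rule: logical operators take bool operands and yield bool
Result type: bool


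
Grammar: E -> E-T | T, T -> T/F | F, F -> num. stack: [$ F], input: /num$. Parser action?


'F' (not preceded by T/) is the handle for T -> F
Action: reduce (T -> F)


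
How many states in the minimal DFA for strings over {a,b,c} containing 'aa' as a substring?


KMP-style automaton: 2 progress states + 1 absorbing accept = 3
Minimal DFA: 3 states


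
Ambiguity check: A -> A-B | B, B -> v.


precedence layered via separate nonterminal B: deterministic
Unambiguous


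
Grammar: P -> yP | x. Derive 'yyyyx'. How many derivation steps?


Derivation: P => yP => yyP => yyyP => yyyyP => yyyyx
Steps: 5


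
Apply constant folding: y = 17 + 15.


17 + 15 = 32 at compile time
Optimized: y = 32


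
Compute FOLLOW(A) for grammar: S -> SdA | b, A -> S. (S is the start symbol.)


$ ∈ FOLLOW(S). For each A -> αBβ: add FIRST(β)\{ε} to FOLLOW(B); if β nullable, add FOLLOW(A).
FOLLOW(A) = {$, d}


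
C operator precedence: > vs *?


'*' is multiplicative (level 10); '>' is relational (level 7)
Higher level binds tighter
'*' has higher precedence than '>'


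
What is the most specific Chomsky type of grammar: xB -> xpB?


LHS has context (more than one symbol) and |LHS| ≤ |RHS|
Classification: Type 1 (Context-Sensitive)


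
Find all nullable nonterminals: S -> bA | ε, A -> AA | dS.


A nonterminal is nullable iff some alternative derives ε (directly, or every symbol in it is nullable)
Nullable: {S}


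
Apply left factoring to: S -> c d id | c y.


Common prefix: 'c'
Factored: S -> c S', S' -> d id | y


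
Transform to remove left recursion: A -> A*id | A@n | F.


Left-recursive alternatives: A*id, A@n; non-recursive: F
Introduce A': A -> FA', A' -> *idA' | @nA' | ε


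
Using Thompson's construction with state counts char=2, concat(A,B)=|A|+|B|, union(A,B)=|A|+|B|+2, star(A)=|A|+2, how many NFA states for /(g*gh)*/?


Syntax tree has 3 char leaf(s), 0 union(s), 2 star(s)
chars contribute 3×2 = 6; each union adds +2; each star adds +2
Total: 6 + 0 + 4 = 10 states


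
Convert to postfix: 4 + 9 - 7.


Left to right (same or higher precedence on left)
Postfix: 4 9 + 7 -


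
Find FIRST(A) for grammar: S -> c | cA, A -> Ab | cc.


Per alternative of A: FIRST(Ab) = {c}; FIRST(cc) = {c}
FIRST(A) = {c}


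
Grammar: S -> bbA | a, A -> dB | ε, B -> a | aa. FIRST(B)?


Per alternative of B: FIRST(a) = {a}; FIRST(aa) = {a}
FIRST(B) = {a}


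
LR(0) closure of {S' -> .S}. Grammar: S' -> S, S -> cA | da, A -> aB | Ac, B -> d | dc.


Start: S' -> .S
For each item with dot before a nonterminal B, add B -> .γ for every B-production
Closure: [S' -> .S, S -> .cA, S -> .da]


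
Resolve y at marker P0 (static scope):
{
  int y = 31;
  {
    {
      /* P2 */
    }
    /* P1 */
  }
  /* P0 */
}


y declared in the same block as P0
y = 31


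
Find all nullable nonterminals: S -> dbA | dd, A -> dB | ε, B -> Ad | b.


A nonterminal is nullable iff some alternative derives ε (directly, or every symbol in it is nullable)
Nullable: {A}


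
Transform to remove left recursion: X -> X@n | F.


Left-recursive alternatives: X@n; non-recursive: F
Introduce X': X -> FX', X' -> @nX' | ε


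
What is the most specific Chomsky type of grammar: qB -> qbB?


LHS has context (more than one symbol) and |LHS| ≤ |RHS|
Classification: Type 1 (Context-Sensitive)


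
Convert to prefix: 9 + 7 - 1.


left-to-right (same/higher precedence on left): tree is (- (+ 9 7) 1)
Prefix: - + 9 7 1


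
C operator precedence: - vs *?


'*' is multiplicative (level 10); '-' is additive (level 9)
Higher level binds tighter
'*' has higher precedence than '-'


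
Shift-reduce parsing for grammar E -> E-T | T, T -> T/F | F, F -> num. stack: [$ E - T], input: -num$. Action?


handle 'E-T' on top; lookahead ∈ FOLLOW(E) = {-, $}
Action: reduce (E -> E-T)


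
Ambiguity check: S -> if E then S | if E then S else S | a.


dangling else: 'if E then if E then a else a' parses two ways
Ambiguous


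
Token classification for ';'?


Pattern: delimiter/punctuation
Type: PUNCTUATION


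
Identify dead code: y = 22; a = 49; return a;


y is assigned but never read
Dead: 'y = 22'


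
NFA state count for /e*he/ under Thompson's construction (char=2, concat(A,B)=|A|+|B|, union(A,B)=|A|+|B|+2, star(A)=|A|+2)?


Syntax tree has 3 char leaf(s), 0 union(s), 1 star(s)
chars contribute 3×2 = 6; each union adds +2; each star adds +2
Total: 6 + 0 + 2 = 8 states


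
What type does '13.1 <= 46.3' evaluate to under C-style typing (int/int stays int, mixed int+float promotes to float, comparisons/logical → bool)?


Operand types: float <= float
Rule: comparison yields bool
Result type: bool


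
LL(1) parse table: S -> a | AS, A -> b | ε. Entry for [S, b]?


For [S, b]: 'b' ∈ FIRST(AS)
Entry: S -> AS


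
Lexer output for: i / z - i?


Scan left to right, longest-match per lexeme
Tokens: ID(i), OP(/), ID(z), OP(-), ID(i)


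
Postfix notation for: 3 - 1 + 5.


Left to right (same or higher precedence on left)
Postfix: 3 1 - 5 +


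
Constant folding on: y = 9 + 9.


9 + 9 = 18 at compile time
Optimized: y = 18


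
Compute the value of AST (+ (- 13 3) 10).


Evaluate inner: (- 13 3) = 10
Evaluate root: (+ 10 10) = 20
Result: 20


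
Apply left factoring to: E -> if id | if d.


Common prefix: 'if'
Factored: E -> if E', E' -> id | d


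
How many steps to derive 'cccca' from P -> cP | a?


Derivation: P => cP => ccP => cccP => ccccP => cccca
Steps: 5


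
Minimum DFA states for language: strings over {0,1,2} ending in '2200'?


Track the longest suffix of input matching a prefix of '2200': 5 classes (prefixes of length 0..4)
Minimal DFA: 5 states


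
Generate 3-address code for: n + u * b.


Break into single-operator statements:
t1 = u * b
t2 = n + t1


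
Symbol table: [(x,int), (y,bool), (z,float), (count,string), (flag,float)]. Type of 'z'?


Lookup 'z' → type float


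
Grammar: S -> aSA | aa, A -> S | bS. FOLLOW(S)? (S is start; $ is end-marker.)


$ ∈ FOLLOW(S). For each A -> αBβ: add FIRST(β)\{ε} to FOLLOW(B); if β nullable, add FOLLOW(A).
FOLLOW(S) = {$, a, b}


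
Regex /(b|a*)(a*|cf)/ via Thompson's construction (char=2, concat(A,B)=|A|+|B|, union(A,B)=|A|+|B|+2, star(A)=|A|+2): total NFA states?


Syntax tree has 5 char leaf(s), 2 union(s), 2 star(s)
chars contribute 5×2 = 10; each union adds +2; each star adds +2
Total: 10 + 4 + 4 = 18 states


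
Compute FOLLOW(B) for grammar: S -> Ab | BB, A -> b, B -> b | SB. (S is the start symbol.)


$ ∈ FOLLOW(S). For each A -> αBβ: add FIRST(β)\{ε} to FOLLOW(B); if β nullable, add FOLLOW(A).
FOLLOW(B) = {$, b}


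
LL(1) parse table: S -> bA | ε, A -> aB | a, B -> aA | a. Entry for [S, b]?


For [S, b]: 'b' ∈ FIRST(bA)
Entry: S -> bA


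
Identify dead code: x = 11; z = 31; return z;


x is assigned but never read
Dead: 'x = 11'


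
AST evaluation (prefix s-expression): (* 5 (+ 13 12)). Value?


Evaluate inner: (+ 13 12) = 25
Evaluate root: (* 5 25) = 125
Result: 125


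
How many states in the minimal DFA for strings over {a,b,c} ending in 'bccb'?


Track the longest suffix of input matching a prefix of 'bccb': 5 classes (prefixes of length 0..4)
Minimal DFA: 5 states


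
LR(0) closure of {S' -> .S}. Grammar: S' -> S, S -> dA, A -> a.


Start: S' -> .S
For each item with dot before a nonterminal B, add B -> .γ for every B-production
Closure: [S' -> .S, S -> .dA]


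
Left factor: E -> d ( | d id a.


Common prefix: 'd'
Factored: E -> d E', E' -> ( | id a


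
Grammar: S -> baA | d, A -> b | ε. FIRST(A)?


Per alternative of A: FIRST(b) = {b}; FIRST(ε) = {ε}
FIRST(A) = {b, ε}


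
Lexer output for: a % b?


Scan left to right, longest-match per lexeme
Tokens: ID(a), OP(%), ID(b)


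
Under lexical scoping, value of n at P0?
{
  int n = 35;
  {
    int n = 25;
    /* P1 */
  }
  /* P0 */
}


n declared in the same block as P0
n = 35


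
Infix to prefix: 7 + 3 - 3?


left-to-right (same/higher precedence on left): tree is (- (+ 7 3) 3)
Prefix: - + 7 3 3


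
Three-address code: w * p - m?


Break into single-operator statements:
t1 = w * p
t2 = t1 - m


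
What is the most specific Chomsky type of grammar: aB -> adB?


LHS has context (more than one symbol) and |LHS| ≤ |RHS|
Classification: Type 1 (Context-Sensitive)


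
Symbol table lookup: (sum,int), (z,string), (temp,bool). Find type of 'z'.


Lookup 'z' → type string


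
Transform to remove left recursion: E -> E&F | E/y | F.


Left-recursive alternatives: E&F, E/y; non-recursive: F
Introduce E': E -> FE', E' -> &FE' | /yE' | ε


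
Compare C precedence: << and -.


'-' is additive (level 9); '<<' is shift (level 8)
Higher level binds tighter
'-' has higher precedence than '<<'


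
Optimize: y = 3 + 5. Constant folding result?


3 + 5 = 8 at compile time
Optimized: y = 8


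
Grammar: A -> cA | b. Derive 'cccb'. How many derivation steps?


Derivation: A => cA => ccA => cccA => cccb
Steps: 4


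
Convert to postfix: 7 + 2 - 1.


Left to right (same or higher precedence on left)
Postfix: 7 2 + 1 -


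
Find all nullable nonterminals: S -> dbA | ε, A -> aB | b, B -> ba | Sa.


A nonterminal is nullable iff some alternative derives ε (directly, or every symbol in it is nullable)
Nullable: {S}


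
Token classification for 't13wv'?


Pattern: letter/underscore followed by alphanumerics, not a keyword
Type: IDENTIFIER


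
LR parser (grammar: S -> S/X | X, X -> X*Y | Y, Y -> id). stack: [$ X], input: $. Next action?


lookahead ∉ {*} so X won't extend; reduce S -> X
Action: reduce (S -> X)


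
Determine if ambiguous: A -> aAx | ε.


balanced a^n…x^n: each string has a unique parse
Unambiguous


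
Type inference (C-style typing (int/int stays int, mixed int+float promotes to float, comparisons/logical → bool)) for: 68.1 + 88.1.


Operand types: float + float
Rule: mixed int/float promotes to float; int/int stays int
Result type: float


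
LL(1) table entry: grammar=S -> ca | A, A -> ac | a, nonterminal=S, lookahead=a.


For [S, a]: 'a' ∈ FIRST(A)
Entry: S -> A


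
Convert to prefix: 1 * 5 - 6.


left-to-right (same/higher precedence on left): tree is (- (* 1 5) 6)
Prefix: - * 1 5 6


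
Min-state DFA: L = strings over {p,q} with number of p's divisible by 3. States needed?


Track (count of p) mod 3: states 0..2, accept at 0
Minimal DFA: 3 states


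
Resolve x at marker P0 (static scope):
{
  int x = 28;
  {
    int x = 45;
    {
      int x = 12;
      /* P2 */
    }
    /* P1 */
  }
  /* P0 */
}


x declared in the same block as P0
x = 28


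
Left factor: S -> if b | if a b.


Common prefix: 'if'
Factored: S -> if S', S' -> b | a b


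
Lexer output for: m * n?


Scan left to right, longest-match per lexeme
Tokens: ID(m), OP(*), ID(n)


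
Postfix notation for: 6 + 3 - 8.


Left to right (same or higher precedence on left)
Postfix: 6 3 + 8 -


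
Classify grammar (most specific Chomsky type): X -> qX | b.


Right-linear: every RHS is a terminal or a terminal followed by one nonterminal
Classification: Type 3 (Regular)


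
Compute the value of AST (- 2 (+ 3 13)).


Evaluate inner: (+ 3 13) = 16
Evaluate root: (- 2 16) = -14
Result: -14


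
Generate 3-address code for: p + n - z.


Break into single-operator statements:
t1 = p + n
t2 = t1 - z


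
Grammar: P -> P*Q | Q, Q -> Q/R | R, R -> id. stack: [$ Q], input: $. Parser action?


lookahead ∉ {/} so Q won't extend; reduce P -> Q
Action: reduce (P -> Q)


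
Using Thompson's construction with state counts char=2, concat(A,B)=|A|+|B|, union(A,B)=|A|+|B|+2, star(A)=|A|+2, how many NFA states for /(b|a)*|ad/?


Syntax tree has 4 char leaf(s), 2 union(s), 1 star(s)
chars contribute 4×2 = 8; each union adds +2; each star adds +2
Total: 8 + 4 + 2 = 14 states


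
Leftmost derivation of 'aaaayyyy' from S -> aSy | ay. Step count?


Derivation: S => aSy => aaSyy => aaaSyyy => aaaayyyy
Steps: 4


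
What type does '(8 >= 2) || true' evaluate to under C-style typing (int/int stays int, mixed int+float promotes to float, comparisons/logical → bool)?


Operand types: bool || bool
Rule: logical operators take bool operands and yield bool
Result type: bool


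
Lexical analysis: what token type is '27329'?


Pattern: digits only
Type: INTEGER_LITERAL


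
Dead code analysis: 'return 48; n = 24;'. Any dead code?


statement follows a return and is unreachable
Dead: 'n = 24'


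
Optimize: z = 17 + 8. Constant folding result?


17 + 8 = 25 at compile time
Optimized: z = 25


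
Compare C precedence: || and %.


'%' is multiplicative (level 10); '||' is logical OR (level 1)
Higher level binds tighter
'%' has higher precedence than '||'


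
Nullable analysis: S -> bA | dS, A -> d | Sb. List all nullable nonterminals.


A nonterminal is nullable iff some alternative derives ε (directly, or every symbol in it is nullable)
Nullable: {}


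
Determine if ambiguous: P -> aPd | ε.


balanced a^n…d^n: each string has a unique parse
Unambiguous


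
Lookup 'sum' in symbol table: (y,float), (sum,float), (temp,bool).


Lookup 'sum' → type float


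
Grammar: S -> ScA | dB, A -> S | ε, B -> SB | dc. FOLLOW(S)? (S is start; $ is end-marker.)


$ ∈ FOLLOW(S). For each A -> αBβ: add FIRST(β)\{ε} to FOLLOW(B); if β nullable, add FOLLOW(A).
FOLLOW(S) = {$, c, d}


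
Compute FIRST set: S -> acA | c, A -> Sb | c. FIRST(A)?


Per alternative of A: FIRST(Sb) = {a, c}; FIRST(c) = {c}
FIRST(A) = {a, c}


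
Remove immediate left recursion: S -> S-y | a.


Left-recursive alternatives: S-y; non-recursive: a
Introduce S': S -> aS', S' -> -yS' | ε


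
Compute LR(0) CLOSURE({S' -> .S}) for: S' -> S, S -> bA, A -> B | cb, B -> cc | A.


Start: S' -> .S
For each item with dot before a nonterminal B, add B -> .γ for every B-production
Closure: [S' -> .S, S -> .bA]


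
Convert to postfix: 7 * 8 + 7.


Left to right (same or higher precedence on left)
Postfix: 7 8 * 7 +


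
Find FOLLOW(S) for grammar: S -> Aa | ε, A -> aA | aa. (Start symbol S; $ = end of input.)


$ ∈ FOLLOW(S). For each A -> αBβ: add FIRST(β)\{ε} to FOLLOW(B); if β nullable, add FOLLOW(A).
FOLLOW(S) = {$}


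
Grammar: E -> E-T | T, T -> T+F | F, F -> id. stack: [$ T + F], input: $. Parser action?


handle 'T+F' on top
Action: reduce (T -> T+F)


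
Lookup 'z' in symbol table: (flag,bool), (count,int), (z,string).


Lookup 'z' → type string


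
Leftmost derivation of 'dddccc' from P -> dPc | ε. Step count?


Derivation: P => dPc => ddPcc => dddPccc => dddccc
Steps: 4


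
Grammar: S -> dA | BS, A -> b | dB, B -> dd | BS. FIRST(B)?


Per alternative of B: FIRST(dd) = {d}; FIRST(BS) = {d}
FIRST(B) = {d}


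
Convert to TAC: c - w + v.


Break into single-operator statements:
t1 = c - w
t2 = t1 + v


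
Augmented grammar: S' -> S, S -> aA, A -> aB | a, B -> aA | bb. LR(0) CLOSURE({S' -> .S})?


Start: S' -> .S
For each item with dot before a nonterminal B, add B -> .γ for every B-production
Closure: [S' -> .S, S -> .aA]


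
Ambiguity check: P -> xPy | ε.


balanced x^n…y^n: each string has a unique parse
Unambiguous


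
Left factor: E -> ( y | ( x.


Common prefix: '('
Factored: E -> ( E', E' -> y | x


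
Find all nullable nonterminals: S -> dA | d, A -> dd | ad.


A nonterminal is nullable iff some alternative derives ε (directly, or every symbol in it is nullable)
Nullable: {}


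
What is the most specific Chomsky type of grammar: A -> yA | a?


Right-linear: every RHS is a terminal or a terminal followed by one nonterminal
Classification: Type 3 (Regular)


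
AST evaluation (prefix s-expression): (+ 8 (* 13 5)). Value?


Evaluate inner: (* 13 5) = 65
Evaluate root: (+ 8 65) = 73
Result: 73


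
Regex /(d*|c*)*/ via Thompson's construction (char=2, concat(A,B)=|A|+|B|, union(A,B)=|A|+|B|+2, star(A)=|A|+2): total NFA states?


Syntax tree has 2 char leaf(s), 1 union(s), 3 star(s)
chars contribute 2×2 = 4; each union adds +2; each star adds +2
Total: 4 + 2 + 6 = 12 states


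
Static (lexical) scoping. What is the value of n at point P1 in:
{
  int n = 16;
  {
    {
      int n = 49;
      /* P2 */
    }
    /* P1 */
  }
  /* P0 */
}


P1's block does not declare n; resolves to the enclosing declaration at depth 0
n = 16


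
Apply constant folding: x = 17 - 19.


17 - 19 = -2 at compile time
Optimized: x = -2


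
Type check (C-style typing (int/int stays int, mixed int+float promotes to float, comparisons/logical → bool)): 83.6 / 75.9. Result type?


Operand types: float / float
Rule: mixed int/float promotes to float; int/int stays int
Result type: float


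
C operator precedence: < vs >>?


'>>' is shift (level 8); '<' is relational (level 7)
Higher level binds tighter
'>>' has higher precedence than '<'


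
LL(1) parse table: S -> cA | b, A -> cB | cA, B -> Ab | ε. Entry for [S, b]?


For [S, b]: 'b' ∈ FIRST(b)
Entry: S -> b


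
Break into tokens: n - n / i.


Scan left to right, longest-match per lexeme
Tokens: ID(n), OP(-), ID(n), OP(/), ID(i)


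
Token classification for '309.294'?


Pattern: digits with a decimal point
Type: FLOAT_LITERAL


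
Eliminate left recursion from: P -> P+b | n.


Left-recursive alternatives: P+b; non-recursive: n
Introduce P': P -> nP', P' -> +bP' | ε


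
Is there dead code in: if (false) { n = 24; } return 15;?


condition is constant false, so the whole block is unreachable
Dead: 'if (false) { n = 24; }'


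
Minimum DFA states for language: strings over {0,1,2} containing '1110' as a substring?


KMP-style automaton: 4 progress states + 1 absorbing accept = 5
Minimal DFA: 5 states


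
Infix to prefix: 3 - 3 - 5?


left-to-right (same/higher precedence on left): tree is (- (- 3 3) 5)
Prefix: - - 3 3 5


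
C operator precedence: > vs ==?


'>' is relational (level 7); '==' is equality (level 6)
Higher level binds tighter
'>' has higher precedence than '=='


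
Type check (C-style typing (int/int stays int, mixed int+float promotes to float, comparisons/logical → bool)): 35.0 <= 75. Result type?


Operand types: float <= int
Rule: comparison yields bool
Result type: bool


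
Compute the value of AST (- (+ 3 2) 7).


Evaluate inner: (+ 3 2) = 5
Evaluate root: (- 5 7) = -2
Result: -2


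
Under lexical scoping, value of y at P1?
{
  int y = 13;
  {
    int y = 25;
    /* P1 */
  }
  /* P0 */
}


y declared in the same block as P1
y = 25


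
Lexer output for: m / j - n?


Scan left to right, longest-match per lexeme
Tokens: ID(m), OP(/), ID(j), OP(-), ID(n)


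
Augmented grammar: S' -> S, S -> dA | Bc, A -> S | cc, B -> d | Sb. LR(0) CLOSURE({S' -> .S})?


Start: S' -> .S
For each item with dot before a nonterminal B, add B -> .γ for every B-production
Closure: [S' -> .S, S -> .dA, S -> .Bc, B -> .d, B -> .Sb]


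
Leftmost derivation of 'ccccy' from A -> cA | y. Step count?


Derivation: A => cA => ccA => cccA => ccccA => ccccy
Steps: 5


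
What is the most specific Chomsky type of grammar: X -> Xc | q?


Left-linear: every RHS is a terminal or one nonterminal followed by a terminal
Classification: Type 3 (Regular)


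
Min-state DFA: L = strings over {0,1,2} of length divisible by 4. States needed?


Track length mod 4: states 0..3, accept at 0
Minimal DFA: 4 states


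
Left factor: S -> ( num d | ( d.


Common prefix: '('
Factored: S -> ( S', S' -> num d | d


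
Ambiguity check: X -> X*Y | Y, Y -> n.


precedence layered via separate nonterminal Y: deterministic
Unambiguous


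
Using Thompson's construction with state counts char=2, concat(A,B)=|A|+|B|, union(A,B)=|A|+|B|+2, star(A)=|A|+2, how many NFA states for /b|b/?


Syntax tree has 2 char leaf(s), 1 union(s), 0 star(s)
chars contribute 2×2 = 4; each union adds +2; each star adds +2
Total: 4 + 2 + 0 = 6 states


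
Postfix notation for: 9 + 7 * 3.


* has higher precedence, evaluate 7*3 first
Postfix: 9 7 3 * +


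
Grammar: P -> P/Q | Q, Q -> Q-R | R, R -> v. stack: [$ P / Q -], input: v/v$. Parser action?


no handle; shift 'v'
Action: shift


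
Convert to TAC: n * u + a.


Break into single-operator statements:
t1 = n * u
t2 = t1 + a


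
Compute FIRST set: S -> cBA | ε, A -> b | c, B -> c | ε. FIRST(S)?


Per alternative of S: FIRST(cBA) = {c}; FIRST(ε) = {ε}
FIRST(S) = {c, ε}


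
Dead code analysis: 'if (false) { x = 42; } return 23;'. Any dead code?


condition is constant false, so the whole block is unreachable
Dead: 'if (false) { x = 42; }'


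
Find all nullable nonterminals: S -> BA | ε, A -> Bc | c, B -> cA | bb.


A nonterminal is nullable iff some alternative derives ε (directly, or every symbol in it is nullable)
Nullable: {S}


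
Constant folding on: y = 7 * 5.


7 * 5 = 35 at compile time
Optimized: y = 35


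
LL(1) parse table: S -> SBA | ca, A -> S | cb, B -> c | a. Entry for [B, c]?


For [B, c]: 'c' ∈ FIRST(c)
Entry: B -> c


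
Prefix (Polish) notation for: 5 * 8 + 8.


left-to-right (same/higher precedence on left): tree is (+ (* 5 8) 8)
Prefix: + * 5 8 8


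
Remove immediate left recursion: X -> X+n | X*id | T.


Left-recursive alternatives: X+n, X*id; non-recursive: T
Introduce X': X -> TX', X' -> +nX' | *idX' | ε


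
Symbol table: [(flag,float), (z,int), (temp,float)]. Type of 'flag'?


Lookup 'flag' → type float


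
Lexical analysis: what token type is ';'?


Pattern: delimiter/punctuation
Type: PUNCTUATION


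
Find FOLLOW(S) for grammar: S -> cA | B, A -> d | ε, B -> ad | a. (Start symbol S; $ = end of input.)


$ ∈ FOLLOW(S). For each A -> αBβ: add FIRST(β)\{ε} to FOLLOW(B); if β nullable, add FOLLOW(A).
FOLLOW(S) = {$}


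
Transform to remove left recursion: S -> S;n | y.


Left-recursive alternatives: S;n; non-recursive: y
Introduce S': S -> yS', S' -> ;nS' | ε


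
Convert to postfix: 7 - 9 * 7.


* has higher precedence, evaluate 9*7 first
Postfix: 7 9 7 * -


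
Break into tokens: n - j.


Scan left to right, longest-match per lexeme
Tokens: ID(n), OP(-), ID(j)


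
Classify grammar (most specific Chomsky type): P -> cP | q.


Right-linear: every RHS is a terminal or a terminal followed by one nonterminal
Classification: Type 3 (Regular)


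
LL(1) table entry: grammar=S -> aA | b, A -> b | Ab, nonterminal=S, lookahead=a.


For [S, a]: 'a' ∈ FIRST(aA)
Entry: S -> aA


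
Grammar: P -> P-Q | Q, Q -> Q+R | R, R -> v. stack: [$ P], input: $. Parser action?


start symbol P on stack, input exhausted
Action: accept


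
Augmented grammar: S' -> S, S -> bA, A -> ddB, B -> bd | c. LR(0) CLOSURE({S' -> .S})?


Start: S' -> .S
For each item with dot before a nonterminal B, add B -> .γ for every B-production
Closure: [S' -> .S, S -> .bA]


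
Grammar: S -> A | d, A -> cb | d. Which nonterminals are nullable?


A nonterminal is nullable iff some alternative derives ε (directly, or every symbol in it is nullable)
Nullable: {}


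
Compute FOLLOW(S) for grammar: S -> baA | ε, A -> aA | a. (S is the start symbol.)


$ ∈ FOLLOW(S). For each A -> αBβ: add FIRST(β)\{ε} to FOLLOW(B); if β nullable, add FOLLOW(A).
FOLLOW(S) = {$}


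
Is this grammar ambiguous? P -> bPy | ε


balanced b^n…y^n: each string has a unique parse
Unambiguous


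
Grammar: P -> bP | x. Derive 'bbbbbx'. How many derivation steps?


Derivation: P => bP => bbP => bbbP => bbbbP => bbbbbP => bbbbbx
Steps: 6


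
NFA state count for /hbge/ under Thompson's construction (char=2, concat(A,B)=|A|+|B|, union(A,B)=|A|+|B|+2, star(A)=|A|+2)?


Syntax tree has 4 char leaf(s), 0 union(s), 0 star(s)
chars contribute 4×2 = 8; each union adds +2; each star adds +2
Total: 8 + 0 + 0 = 8 states


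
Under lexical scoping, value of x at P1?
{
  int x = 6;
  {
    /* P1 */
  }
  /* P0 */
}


P1's block does not declare x; resolves to the enclosing declaration at depth 0
x = 6


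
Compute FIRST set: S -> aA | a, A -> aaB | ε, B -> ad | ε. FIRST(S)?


Per alternative of S: FIRST(aA) = {a}; FIRST(a) = {a}
FIRST(S) = {a}


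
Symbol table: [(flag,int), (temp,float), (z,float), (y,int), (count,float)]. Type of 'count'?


Lookup 'count' → type float


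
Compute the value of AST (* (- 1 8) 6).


Evaluate inner: (- 1 8) = -7
Evaluate root: (* -7 6) = -42
Result: -42


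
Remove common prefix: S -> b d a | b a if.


Common prefix: 'b'
Factored: S -> b S', S' -> d a | a if


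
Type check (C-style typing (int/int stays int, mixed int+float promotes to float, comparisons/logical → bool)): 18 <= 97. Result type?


Operand types: int <= int
Rule: comparison yields bool
Result type: bool


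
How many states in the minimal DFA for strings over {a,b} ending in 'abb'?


Track the longest suffix of input matching a prefix of 'abb': 4 classes (prefixes of length 0..3)
Minimal DFA: 4 states


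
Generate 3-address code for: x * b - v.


Break into single-operator statements:
t1 = x * b
t2 = t1 - v


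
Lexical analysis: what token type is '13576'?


Pattern: digits only
Type: INTEGER_LITERAL


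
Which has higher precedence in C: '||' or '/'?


'/' is multiplicative (level 10); '||' is logical OR (level 1)
Higher level binds tighter
'/' has higher precedence than '||'


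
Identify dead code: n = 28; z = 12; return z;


n is assigned but never read
Dead: 'n = 28'


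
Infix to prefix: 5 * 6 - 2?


left-to-right (same/higher precedence on left): tree is (- (* 5 6) 2)
Prefix: - * 5 6 2


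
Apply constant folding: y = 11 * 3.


11 * 3 = 33 at compile time
Optimized: y = 33


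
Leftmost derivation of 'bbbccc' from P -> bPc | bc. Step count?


Derivation: P => bPc => bbPcc => bbbccc
Steps: 3


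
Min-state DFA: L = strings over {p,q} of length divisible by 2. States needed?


Track length mod 2: states 0..1, accept at 0
Minimal DFA: 2 states


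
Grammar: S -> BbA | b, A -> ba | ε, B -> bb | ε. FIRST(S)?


Per alternative of S: FIRST(BbA) = {b}; FIRST(b) = {b}
FIRST(S) = {b}


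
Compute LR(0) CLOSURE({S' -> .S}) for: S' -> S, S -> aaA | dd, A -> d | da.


Start: S' -> .S
For each item with dot before a nonterminal B, add B -> .γ for every B-production
Closure: [S' -> .S, S -> .aaA, S -> .dd]


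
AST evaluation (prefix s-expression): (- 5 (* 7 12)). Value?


Evaluate inner: (* 7 12) = 84
Evaluate root: (- 5 84) = -79
Result: -79


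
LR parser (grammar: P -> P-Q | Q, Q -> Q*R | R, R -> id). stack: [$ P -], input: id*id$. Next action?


no handle ('P-' is not any RHS); shift 'id'
Action: shift


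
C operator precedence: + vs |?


'+' is additive (level 9); '|' is bitwise OR (level 3)
Higher level binds tighter
'+' has higher precedence than '|'


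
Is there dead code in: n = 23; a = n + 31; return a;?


n is read by a's definition; a is returned
No dead code


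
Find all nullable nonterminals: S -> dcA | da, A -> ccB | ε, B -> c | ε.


A nonterminal is nullable iff some alternative derives ε (directly, or every symbol in it is nullable)
Nullable: {A, B}


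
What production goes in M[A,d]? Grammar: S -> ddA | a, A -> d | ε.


For [A, d]: 'd' ∈ FIRST(d)
Entry: A -> d


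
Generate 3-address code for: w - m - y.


Break into single-operator statements:
t1 = w - m
t2 = t1 - y


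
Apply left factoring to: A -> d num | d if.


Common prefix: 'd'
Factored: A -> d A', A' -> num | if


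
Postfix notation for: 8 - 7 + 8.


Left to right (same or higher precedence on left)
Postfix: 8 7 - 8 +


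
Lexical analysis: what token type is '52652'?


Pattern: digits only
Type: INTEGER_LITERAL


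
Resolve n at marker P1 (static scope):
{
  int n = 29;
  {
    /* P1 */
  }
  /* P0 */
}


P1's block does not declare n; resolves to the enclosing declaration at depth 0
n = 29


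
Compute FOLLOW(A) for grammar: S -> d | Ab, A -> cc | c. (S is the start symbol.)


$ ∈ FOLLOW(S). For each A -> αBβ: add FIRST(β)\{ε} to FOLLOW(B); if β nullable, add FOLLOW(A).
FOLLOW(A) = {b}


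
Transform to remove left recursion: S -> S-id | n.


Left-recursive alternatives: S-id; non-recursive: n
Introduce S': S -> nS', S' -> -idS' | ε


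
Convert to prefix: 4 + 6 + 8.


left-to-right (same/higher precedence on left): tree is (+ (+ 4 6) 8)
Prefix: + + 4 6 8


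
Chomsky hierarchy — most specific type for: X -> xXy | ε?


Single nonterminal LHS, but x^n y^n is not regular
Classification: Type 2 (Context-Free)


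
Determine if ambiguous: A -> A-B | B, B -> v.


precedence layered via separate nonterminal B: deterministic
Unambiguous


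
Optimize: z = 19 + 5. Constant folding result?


19 + 5 = 24 at compile time
Optimized: z = 24


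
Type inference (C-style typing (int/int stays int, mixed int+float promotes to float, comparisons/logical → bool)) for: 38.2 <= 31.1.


Operand types: float <= float
Rule: comparison yields bool
Result type: bool


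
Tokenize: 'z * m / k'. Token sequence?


Scan left to right, longest-match per lexeme
Tokens: ID(z), OP(*), ID(m), OP(/), ID(k)


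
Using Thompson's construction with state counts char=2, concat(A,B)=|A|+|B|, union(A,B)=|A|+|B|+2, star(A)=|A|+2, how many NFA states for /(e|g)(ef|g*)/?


Syntax tree has 5 char leaf(s), 2 union(s), 1 star(s)
chars contribute 5×2 = 10; each union adds +2; each star adds +2
Total: 10 + 4 + 2 = 16 states


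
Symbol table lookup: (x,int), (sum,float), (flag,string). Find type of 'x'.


Lookup 'x' → type int


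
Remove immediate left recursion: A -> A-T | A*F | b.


Left-recursive alternatives: A-T, A*F; non-recursive: b
Introduce A': A -> bA', A' -> -TA' | *FA' | ε


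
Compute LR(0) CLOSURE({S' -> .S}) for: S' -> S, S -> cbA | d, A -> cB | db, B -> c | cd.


Start: S' -> .S
For each item with dot before a nonterminal B, add B -> .γ for every B-production
Closure: [S' -> .S, S -> .cbA, S -> .d]


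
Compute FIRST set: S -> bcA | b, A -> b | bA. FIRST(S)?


Per alternative of S: FIRST(bcA) = {b}; FIRST(b) = {b}
FIRST(S) = {b}


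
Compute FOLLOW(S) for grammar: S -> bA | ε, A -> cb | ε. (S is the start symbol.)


$ ∈ FOLLOW(S). For each A -> αBβ: add FIRST(β)\{ε} to FOLLOW(B); if β nullable, add FOLLOW(A).
FOLLOW(S) = {$}


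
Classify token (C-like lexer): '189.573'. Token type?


Pattern: digits with a decimal point
Type: FLOAT_LITERAL


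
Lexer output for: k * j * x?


Scan left to right, longest-match per lexeme
Tokens: ID(k), OP(*), ID(j), OP(*), ID(x)


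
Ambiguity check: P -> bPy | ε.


balanced b^n…y^n: each string has a unique parse
Unambiguous


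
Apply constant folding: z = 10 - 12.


10 - 12 = -2 at compile time
Optimized: z = -2


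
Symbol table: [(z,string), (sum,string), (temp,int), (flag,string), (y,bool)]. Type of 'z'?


Lookup 'z' → type string


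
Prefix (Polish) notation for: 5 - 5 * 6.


'*' binds tighter: tree is (- 5 (* 5 6))
Prefix: - 5 * 5 6


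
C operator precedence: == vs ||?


'==' is equality (level 6); '||' is logical OR (level 1)
Higher level binds tighter
'==' has higher precedence than '||'


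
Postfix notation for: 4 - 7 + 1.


Left to right (same or higher precedence on left)
Postfix: 4 7 - 1 +


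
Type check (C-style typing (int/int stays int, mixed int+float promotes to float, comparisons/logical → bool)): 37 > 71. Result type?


Operand types: int > int
Rule: comparison yields bool
Result type: bool


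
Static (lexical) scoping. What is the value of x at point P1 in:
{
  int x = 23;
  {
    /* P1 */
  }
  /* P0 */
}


P1's block does not declare x; resolves to the enclosing declaration at depth 0
x = 23


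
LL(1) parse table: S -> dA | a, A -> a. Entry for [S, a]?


For [S, a]: 'a' ∈ FIRST(a)
Entry: S -> a


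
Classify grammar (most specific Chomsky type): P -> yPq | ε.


Single nonterminal LHS, but y^n q^n is not regular
Classification: Type 2 (Context-Free)


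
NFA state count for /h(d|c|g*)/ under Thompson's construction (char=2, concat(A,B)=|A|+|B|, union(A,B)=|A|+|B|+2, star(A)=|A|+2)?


Syntax tree has 4 char leaf(s), 2 union(s), 1 star(s)
chars contribute 4×2 = 8; each union adds +2; each star adds +2
Total: 8 + 4 + 2 = 14 states


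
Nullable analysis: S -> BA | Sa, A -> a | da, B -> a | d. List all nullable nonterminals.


A nonterminal is nullable iff some alternative derives ε (directly, or every symbol in it is nullable)
Nullable: {}


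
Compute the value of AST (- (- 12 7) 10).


Evaluate inner: (- 12 7) = 5
Evaluate root: (- 5 10) = -5
Result: -5


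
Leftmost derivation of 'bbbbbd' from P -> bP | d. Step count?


Derivation: P => bP => bbP => bbbP => bbbbP => bbbbbP => bbbbbd
Steps: 6


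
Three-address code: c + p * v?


Break into single-operator statements:
t1 = p * v
t2 = c + t1


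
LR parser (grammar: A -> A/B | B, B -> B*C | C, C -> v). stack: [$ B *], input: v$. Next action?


no handle; shift 'v'
Action: shift


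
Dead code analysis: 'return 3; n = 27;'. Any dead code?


statement follows a return and is unreachable
Dead: 'n = 27'


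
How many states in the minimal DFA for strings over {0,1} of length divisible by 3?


Track length mod 3: states 0..2, accept at 0
Minimal DFA: 3 states


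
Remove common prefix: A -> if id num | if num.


Common prefix: 'if'
Factored: A -> if A', A' -> id num | num


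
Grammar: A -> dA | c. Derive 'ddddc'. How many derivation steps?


Derivation: A => dA => ddA => dddA => ddddA => ddddc
Steps: 5


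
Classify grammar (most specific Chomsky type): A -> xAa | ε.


Single nonterminal LHS, but x^n a^n is not regular
Classification: Type 2 (Context-Free)


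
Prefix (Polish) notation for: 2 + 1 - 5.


left-to-right (same/higher precedence on left): tree is (- (+ 2 1) 5)
Prefix: - + 2 1 5


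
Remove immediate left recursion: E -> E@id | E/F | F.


Left-recursive alternatives: E@id, E/F; non-recursive: F
Introduce E': E -> FE', E' -> @idE' | /FE' | ε


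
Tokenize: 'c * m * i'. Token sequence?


Scan left to right, longest-match per lexeme
Tokens: ID(c), OP(*), ID(m), OP(*), ID(i)


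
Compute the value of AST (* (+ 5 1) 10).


Evaluate inner: (+ 5 1) = 6
Evaluate root: (* 6 10) = 60
Result: 60


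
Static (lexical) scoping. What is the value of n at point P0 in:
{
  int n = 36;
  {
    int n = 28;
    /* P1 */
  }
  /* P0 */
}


n declared in the same block as P0
n = 36


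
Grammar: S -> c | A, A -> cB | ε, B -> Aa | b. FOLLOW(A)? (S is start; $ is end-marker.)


$ ∈ FOLLOW(S). For each A -> αBβ: add FIRST(β)\{ε} to FOLLOW(B); if β nullable, add FOLLOW(A).
FOLLOW(A) = {$, a}


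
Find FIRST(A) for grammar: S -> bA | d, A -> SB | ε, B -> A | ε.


Per alternative of A: FIRST(SB) = {b, d}; FIRST(ε) = {ε}
FIRST(A) = {b, d, ε}


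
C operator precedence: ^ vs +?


'+' is additive (level 9); '^' is bitwise XOR (level 4)
Higher level binds tighter
'+' has higher precedence than '^'


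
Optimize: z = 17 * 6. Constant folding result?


17 * 6 = 102 at compile time
Optimized: z = 102


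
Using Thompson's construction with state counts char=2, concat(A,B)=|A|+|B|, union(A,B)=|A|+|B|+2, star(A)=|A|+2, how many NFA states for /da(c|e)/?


Syntax tree has 4 char leaf(s), 1 union(s), 0 star(s)
chars contribute 4×2 = 8; each union adds +2; each star adds +2
Total: 8 + 2 + 0 = 10 states


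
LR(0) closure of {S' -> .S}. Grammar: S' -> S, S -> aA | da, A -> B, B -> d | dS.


Start: S' -> .S
For each item with dot before a nonterminal B, add B -> .γ for every B-production
Closure: [S' -> .S, S -> .aA, S -> .da]


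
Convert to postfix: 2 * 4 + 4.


Left to right (same or higher precedence on left)
Postfix: 2 4 * 4 +


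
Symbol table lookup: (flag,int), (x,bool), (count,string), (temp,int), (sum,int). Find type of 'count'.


Lookup 'count' → type string


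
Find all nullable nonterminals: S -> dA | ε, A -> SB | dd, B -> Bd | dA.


A nonterminal is nullable iff some alternative derives ε (directly, or every symbol in it is nullable)
Nullable: {S}


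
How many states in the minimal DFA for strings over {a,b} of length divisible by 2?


Track length mod 2: states 0..1, accept at 0
Minimal DFA: 2 states


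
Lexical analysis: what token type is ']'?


Pattern: delimiter/punctuation
Type: PUNCTUATION


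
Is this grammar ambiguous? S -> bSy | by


balanced b^n…y^n: each string has a unique parse
Unambiguous


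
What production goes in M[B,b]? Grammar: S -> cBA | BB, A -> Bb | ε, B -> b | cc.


For [B, b]: 'b' ∈ FIRST(b)
Entry: B -> b


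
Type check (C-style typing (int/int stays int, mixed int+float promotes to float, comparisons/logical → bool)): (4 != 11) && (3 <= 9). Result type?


Operand types: bool && bool
Rule: logical operators take bool operands and yield bool
Result type: bool


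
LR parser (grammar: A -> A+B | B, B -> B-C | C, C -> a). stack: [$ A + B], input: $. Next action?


handle 'A+B' on top; lookahead ∈ FOLLOW(A) = {+, $}
Action: reduce (A -> A+B)


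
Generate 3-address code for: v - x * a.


Break into single-operator statements:
t1 = x * a
t2 = v - t1


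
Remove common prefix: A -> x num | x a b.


Common prefix: 'x'
Factored: A -> x A', A' -> num | a b


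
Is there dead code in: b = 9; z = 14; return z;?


b is assigned but never read
Dead: 'b = 9'


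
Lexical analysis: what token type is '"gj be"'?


Pattern: double-quoted sequence
Type: STRING_LITERAL


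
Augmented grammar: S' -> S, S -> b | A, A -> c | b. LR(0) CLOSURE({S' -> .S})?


Start: S' -> .S
For each item with dot before a nonterminal B, add B -> .γ for every B-production
Closure: [S' -> .S, S -> .b, S -> .A, A -> .c, A -> .b]


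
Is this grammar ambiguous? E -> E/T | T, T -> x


precedence layered via separate nonterminal T: deterministic
Unambiguous


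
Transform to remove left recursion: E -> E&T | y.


Left-recursive alternatives: E&T; non-recursive: y
Introduce E': E -> yE', E' -> &TE' | ε
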